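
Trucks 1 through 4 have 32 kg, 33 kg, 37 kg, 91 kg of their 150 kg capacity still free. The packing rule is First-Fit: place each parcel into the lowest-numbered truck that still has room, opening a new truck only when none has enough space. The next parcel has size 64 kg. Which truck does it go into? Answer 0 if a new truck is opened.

Trucks with room: truck 4 (91 kg).
The first with room is truck 4.

4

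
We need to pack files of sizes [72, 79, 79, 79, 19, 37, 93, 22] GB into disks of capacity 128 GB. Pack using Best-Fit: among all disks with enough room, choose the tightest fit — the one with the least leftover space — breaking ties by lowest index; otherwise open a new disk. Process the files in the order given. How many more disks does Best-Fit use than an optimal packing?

Best-Fit: [72] [79,19,22] [79,37] [79] [93] → 5 disks.
5 files exceed 64 GB (half the capacity), and no two of those can share a disk, so at least 5 disks are needed.
So 5 is already optimal.

0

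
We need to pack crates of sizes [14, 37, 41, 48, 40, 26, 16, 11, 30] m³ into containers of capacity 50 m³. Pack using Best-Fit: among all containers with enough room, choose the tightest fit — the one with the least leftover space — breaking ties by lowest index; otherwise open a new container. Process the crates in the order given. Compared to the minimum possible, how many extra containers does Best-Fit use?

0

Best-Fit: [14,26] [37,11] [41] [48] [40] [16,30] → 6 containers.
Total size 263 m³; any packing needs at least ⌈263/50⌉ = 6 containers.
So 6 is already optimal.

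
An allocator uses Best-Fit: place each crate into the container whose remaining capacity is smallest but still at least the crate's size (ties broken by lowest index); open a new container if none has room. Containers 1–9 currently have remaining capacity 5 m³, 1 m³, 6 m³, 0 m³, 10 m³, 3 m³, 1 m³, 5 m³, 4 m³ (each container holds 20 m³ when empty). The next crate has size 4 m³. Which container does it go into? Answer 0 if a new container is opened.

Containers with room: container 1 (5 m³), container 3 (6 m³), container 5 (10 m³), container 8 (5 m³), container 9 (4 m³).
Tightest fit is container 9 with 4 m³ free.

9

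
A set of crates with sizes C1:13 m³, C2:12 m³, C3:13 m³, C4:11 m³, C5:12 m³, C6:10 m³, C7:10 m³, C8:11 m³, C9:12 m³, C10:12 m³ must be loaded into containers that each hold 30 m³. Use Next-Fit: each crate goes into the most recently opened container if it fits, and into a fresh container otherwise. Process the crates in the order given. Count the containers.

Put C1 (13 m³) in container 1; 17 m³ remain.
Put C2 (12 m³) in container 1; 5 m³ remain.
Put C3 (13 m³) in container 2; 17 m³ remain.
Put C4 (11 m³) in container 2; 6 m³ remain.
Put C5 (12 m³) in container 3; 18 m³ remain.
Put C6 (10 m³) in container 3; 8 m³ remain.
Put C7 (10 m³) in container 4; 20 m³ remain.
Put C8 (11 m³) in container 4; 9 m³ remain.
Put C9 (12 m³) in container 5; 18 m³ remain.
Put C10 (12 m³) in container 5; 6 m³ remain.

5 containers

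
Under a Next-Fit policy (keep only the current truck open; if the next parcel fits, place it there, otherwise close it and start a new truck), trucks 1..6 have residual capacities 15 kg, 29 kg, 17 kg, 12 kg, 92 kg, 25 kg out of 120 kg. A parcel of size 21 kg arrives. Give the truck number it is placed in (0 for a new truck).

Next-Fit only looks at truck 6, which has 25 kg free.
21 kg fits there.

6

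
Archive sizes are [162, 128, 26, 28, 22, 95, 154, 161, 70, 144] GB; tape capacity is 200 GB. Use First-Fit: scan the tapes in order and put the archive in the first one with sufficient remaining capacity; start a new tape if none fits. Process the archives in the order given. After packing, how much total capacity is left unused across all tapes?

Put 162 GB in tape 1; 38 GB remain.
Put 128 GB in tape 2; 72 GB remain.
Put 26 GB in tape 1; 12 GB remain.
Put 28 GB in tape 2; 44 GB remain.
Put 22 GB in tape 2; 22 GB remain.
Put 95 GB in tape 3; 105 GB remain.
Put 154 GB in tape 4; 46 GB remain.
Put 161 GB in tape 5; 39 GB remain.
Put 70 GB in tape 3; 35 GB remain.
Put 144 GB in tape 6; 56 GB remain.
6 tapes × 200 GB = 1200 GB; used 990 GB; unused 210 GB.

210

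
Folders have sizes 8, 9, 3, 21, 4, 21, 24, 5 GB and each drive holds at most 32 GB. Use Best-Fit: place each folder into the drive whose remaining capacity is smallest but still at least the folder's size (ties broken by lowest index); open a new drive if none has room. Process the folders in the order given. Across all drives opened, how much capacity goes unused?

Put 8 GB in drive 1; 24 GB remain.
Put 9 GB in drive 1; 15 GB remain.
Put 3 GB in drive 1; 12 GB remain.
Put 21 GB in drive 2; 11 GB remain.
Put 4 GB in drive 2; 7 GB remain.
Put 21 GB in drive 3; 11 GB remain.
Put 24 GB in drive 4; 8 GB remain.
Put 5 GB in drive 2; 2 GB remain.
4 drives × 32 GB = 128 GB; used 95 GB; unused 33 GB.

33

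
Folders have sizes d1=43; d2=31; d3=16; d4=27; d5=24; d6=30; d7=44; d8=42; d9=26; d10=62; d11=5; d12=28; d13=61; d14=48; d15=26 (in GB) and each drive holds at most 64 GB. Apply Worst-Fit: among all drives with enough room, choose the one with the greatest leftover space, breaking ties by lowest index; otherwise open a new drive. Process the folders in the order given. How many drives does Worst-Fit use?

d1 (43 GB) → drive 1 (remaining 21 GB)
d2 (31 GB) → drive 2 (remaining 33 GB)
d3 (16 GB) → drive 2 (remaining 17 GB)
d4 (27 GB) → drive 3 (remaining 37 GB)
d5 (24 GB) → drive 3 (remaining 13 GB)
d6 (30 GB) → drive 4 (remaining 34 GB)
d7 (44 GB) → drive 5 (remaining 20 GB)
d8 (42 GB) → drive 6 (remaining 22 GB)
d9 (26 GB) → drive 4 (remaining 8 GB)
d10 (62 GB) → drive 7 (remaining 2 GB)
d11 (5 GB) → drive 6 (remaining 17 GB)
d12 (28 GB) → drive 8 (remaining 36 GB)
d13 (61 GB) → drive 9 (remaining 3 GB)
d14 (48 GB) → drive 10 (remaining 16 GB)
d15 (26 GB) → drive 8 (remaining 10 GB)
Final drives: [43] [31,16] [27,24] [30,26] [44] [42,5] [62] [28,26] [61] [48].

10 drives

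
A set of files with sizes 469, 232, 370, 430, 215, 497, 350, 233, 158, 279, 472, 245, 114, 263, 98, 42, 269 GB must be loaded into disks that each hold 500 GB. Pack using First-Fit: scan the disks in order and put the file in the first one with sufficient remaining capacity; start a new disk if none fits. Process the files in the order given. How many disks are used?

469 GB → disk 1 (remaining 31 GB)
232 GB → disk 2 (remaining 268 GB)
370 GB → disk 3 (remaining 130 GB)
430 GB → disk 4 (remaining 70 GB)
215 GB → disk 2 (remaining 53 GB)
497 GB → disk 5 (remaining 3 GB)
350 GB → disk 6 (remaining 150 GB)
233 GB → disk 7 (remaining 267 GB)
158 GB → disk 7 (remaining 109 GB)
279 GB → disk 8 (remaining 221 GB)
472 GB → disk 9 (remaining 28 GB)
245 GB → disk 10 (remaining 255 GB)
114 GB → disk 3 (remaining 16 GB)
263 GB → disk 11 (remaining 237 GB)
98 GB → disk 6 (remaining 52 GB)
42 GB → disk 2 (remaining 11 GB)
269 GB → disk 12 (remaining 231 GB)

12 disks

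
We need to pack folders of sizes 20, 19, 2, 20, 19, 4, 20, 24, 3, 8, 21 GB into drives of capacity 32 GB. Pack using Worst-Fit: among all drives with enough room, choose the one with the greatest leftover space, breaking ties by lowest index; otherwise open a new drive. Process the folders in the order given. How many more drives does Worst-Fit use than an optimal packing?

Worst-Fit: [20,3] [19,2] [20,8] [19,4] [20] [24] [21] → 7 drives.
7 folders exceed 16 GB (half the capacity), and no two of those can share a drive, so at least 7 drives are needed.
So 7 is already optimal.

0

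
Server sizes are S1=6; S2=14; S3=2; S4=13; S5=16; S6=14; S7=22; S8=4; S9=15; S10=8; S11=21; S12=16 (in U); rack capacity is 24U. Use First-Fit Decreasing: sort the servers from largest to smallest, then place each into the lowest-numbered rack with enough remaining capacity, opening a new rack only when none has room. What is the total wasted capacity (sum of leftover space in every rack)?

41

Sorted descending: 22, 21, 16, 16, 15, 14, 14, 13, 8, 6, 4, 2.
Put 22U in rack 1; 2U remain.
Put 21U in rack 2; 3U remain.
Put 16U in rack 3; 8U remain.
Put 16U in rack 4; 8U remain.
Put 15U in rack 5; 9U remain.
Put 14U in rack 6; 10U remain.
Put 14U in rack 7; 10U remain.
Put 13U in rack 8; 11U remain.
Put 8U in rack 3; 0U remain.
Put 6U in rack 4; 2U remain.
Put 4U in rack 5; 5U remain.
Put 2U in rack 1; 0U remain.
8 racks × 24U = 192U; used 151U; unused 41U.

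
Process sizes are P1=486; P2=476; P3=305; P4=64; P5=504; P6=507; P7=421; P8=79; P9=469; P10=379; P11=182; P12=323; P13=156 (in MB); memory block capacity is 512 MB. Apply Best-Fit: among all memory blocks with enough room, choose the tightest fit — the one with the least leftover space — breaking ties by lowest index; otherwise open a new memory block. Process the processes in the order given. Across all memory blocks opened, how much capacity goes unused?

memory block 1: place P1 (486 MB), 26 MB left
memory block 2: place P2 (476 MB), 36 MB left
memory block 3: place P3 (305 MB), 207 MB left
memory block 3: place P4 (64 MB), 143 MB left
memory block 4: place P5 (504 MB), 8 MB left
memory block 5: place P6 (507 MB), 5 MB left
memory block 6: place P7 (421 MB), 91 MB left
memory block 6: place P8 (79 MB), 12 MB left
memory block 7: place P9 (469 MB), 43 MB left
memory block 8: place P10 (379 MB), 133 MB left
memory block 9: place P11 (182 MB), 330 MB left
memory block 9: place P12 (323 MB), 7 MB left
memory block 10: place P13 (156 MB), 356 MB left
10 memory blocks × 512 MB = 5120 MB; used 4351 MB; unused 769 MB.

769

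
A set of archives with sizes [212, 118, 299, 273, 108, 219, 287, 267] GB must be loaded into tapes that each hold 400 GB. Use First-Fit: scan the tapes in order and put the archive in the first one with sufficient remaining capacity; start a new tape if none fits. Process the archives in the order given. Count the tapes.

tape 1: place 212 GB, 188 GB left
tape 1: place 118 GB, 70 GB left
tape 2: place 299 GB, 101 GB left
tape 3: place 273 GB, 127 GB left
tape 3: place 108 GB, 19 GB left
tape 4: place 219 GB, 181 GB left
tape 5: place 287 GB, 113 GB left
tape 6: place 267 GB, 133 GB left

6 tapes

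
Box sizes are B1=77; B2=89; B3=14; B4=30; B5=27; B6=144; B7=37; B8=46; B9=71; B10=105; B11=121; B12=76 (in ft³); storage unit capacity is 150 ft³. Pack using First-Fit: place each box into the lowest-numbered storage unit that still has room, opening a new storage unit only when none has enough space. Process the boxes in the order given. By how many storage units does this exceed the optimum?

First-Fit: [77,14,30,27] [89,37] [144] [46,71] [105] [121] [76] → 7 storage units.
Total size 837 ft³; any packing needs at least ⌈837/150⌉ = 6 storage units.
An optimal packing achieves that bound: [144] [121,27] [105,37] [89,46,14] [77,71] [76,30] → 6 storage units.
Excess: 7 − 6 = 1.

1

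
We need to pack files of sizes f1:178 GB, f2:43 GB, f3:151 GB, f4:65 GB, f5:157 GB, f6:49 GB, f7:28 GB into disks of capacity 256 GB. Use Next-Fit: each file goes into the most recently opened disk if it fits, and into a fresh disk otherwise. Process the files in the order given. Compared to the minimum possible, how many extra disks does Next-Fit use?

Next-Fit: [178,43] [151,65] [157,49,28] → 3 disks.
Total size 671 GB; any packing needs at least ⌈671/256⌉ = 3 disks.
So 3 is already optimal.

0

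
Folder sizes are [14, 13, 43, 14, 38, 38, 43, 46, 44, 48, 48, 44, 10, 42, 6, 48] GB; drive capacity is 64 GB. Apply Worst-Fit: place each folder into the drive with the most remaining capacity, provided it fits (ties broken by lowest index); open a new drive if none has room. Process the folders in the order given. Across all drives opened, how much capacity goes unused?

229

14 GB → drive 1 (remaining 50 GB)
13 GB → drive 1 (remaining 37 GB)
43 GB → drive 2 (remaining 21 GB)
14 GB → drive 1 (remaining 23 GB)
38 GB → drive 3 (remaining 26 GB)
38 GB → drive 4 (remaining 26 GB)
43 GB → drive 5 (remaining 21 GB)
46 GB → drive 6 (remaining 18 GB)
44 GB → drive 7 (remaining 20 GB)
48 GB → drive 8 (remaining 16 GB)
48 GB → drive 9 (remaining 16 GB)
44 GB → drive 10 (remaining 20 GB)
10 GB → drive 3 (remaining 16 GB)
42 GB → drive 11 (remaining 22 GB)
6 GB → drive 4 (remaining 20 GB)
48 GB → drive 12 (remaining 16 GB)
12 drives × 64 GB = 768 GB; used 539 GB; unused 229 GB.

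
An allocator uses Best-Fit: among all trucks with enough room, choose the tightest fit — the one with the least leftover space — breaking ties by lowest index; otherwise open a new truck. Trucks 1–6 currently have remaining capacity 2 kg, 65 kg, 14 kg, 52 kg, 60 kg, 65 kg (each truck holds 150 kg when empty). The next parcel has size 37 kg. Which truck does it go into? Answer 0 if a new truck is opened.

Trucks with room: truck 2 (65 kg), truck 4 (52 kg), truck 5 (60 kg), truck 6 (65 kg).
Tightest fit is truck 4 with 52 kg free.

4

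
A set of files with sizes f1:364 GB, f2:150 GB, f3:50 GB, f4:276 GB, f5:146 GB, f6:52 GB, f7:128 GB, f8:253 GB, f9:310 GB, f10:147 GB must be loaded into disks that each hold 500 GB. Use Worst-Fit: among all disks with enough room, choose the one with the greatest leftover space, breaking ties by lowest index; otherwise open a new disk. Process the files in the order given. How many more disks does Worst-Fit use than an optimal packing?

Worst-Fit: [364] [150,50,276] [146,52,128] [253,147] [310] → 5 disks.
Total size 1876 GB; any packing needs at least ⌈1876/500⌉ = 4 disks.
An optimal packing achieves that bound: [364,128] [310,150] [276,147,52] [253,146,50] → 4 disks.
Excess: 5 − 4 = 1.

1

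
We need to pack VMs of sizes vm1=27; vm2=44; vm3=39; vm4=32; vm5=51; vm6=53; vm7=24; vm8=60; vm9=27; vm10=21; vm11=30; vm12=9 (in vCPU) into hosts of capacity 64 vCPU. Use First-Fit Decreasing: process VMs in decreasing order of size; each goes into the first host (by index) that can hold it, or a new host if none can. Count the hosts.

8

Sorted descending: 60, 53, 51, 44, 39, 32, 30, 27, 27, 24, 21, 9.
60 vCPU → host 1 (remaining 4 vCPU)
53 vCPU → host 2 (remaining 11 vCPU)
51 vCPU → host 3 (remaining 13 vCPU)
44 vCPU → host 4 (remaining 20 vCPU)
39 vCPU → host 5 (remaining 25 vCPU)
32 vCPU → host 6 (remaining 32 vCPU)
30 vCPU → host 6 (remaining 2 vCPU)
27 vCPU → host 7 (remaining 37 vCPU)
27 vCPU → host 7 (remaining 10 vCPU)
24 vCPU → host 5 (remaining 1 vCPU)
21 vCPU → host 8 (remaining 43 vCPU)
9 vCPU → host 2 (remaining 2 vCPU)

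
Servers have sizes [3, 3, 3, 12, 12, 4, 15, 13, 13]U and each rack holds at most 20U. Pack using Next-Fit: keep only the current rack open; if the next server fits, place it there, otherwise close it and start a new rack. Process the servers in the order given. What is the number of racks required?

6 racks

Put 3U in rack 1; 17U remain.
Put 3U in rack 1; 14U remain.
Put 3U in rack 1; 11U remain.
Put 12U in rack 2; 8U remain.
Put 12U in rack 3; 8U remain.
Put 4U in rack 3; 4U remain.
Put 15U in rack 4; 5U remain.
Put 13U in rack 5; 7U remain.
Put 13U in rack 6; 7U remain.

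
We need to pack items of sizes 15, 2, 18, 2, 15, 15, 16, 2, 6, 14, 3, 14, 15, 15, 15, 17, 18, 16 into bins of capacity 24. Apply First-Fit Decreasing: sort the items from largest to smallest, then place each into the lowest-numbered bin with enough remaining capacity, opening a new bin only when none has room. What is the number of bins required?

13 bins

Sorted descending: 18, 18, 17, 16, 16, 15, 15, 15, 15, 15, 15, 14, 14, 6, 3, 2, 2, 2.
18 → bin 1 (remaining 6)
18 → bin 2 (remaining 6)
17 → bin 3 (remaining 7)
16 → bin 4 (remaining 8)
16 → bin 5 (remaining 8)
15 → bin 6 (remaining 9)
15 → bin 7 (remaining 9)
15 → bin 8 (remaining 9)
15 → bin 9 (remaining 9)
15 → bin 10 (remaining 9)
15 → bin 11 (remaining 9)
14 → bin 12 (remaining 10)
14 → bin 13 (remaining 10)
6 → bin 1 (remaining 0)
3 → bin 2 (remaining 3)
2 → bin 2 (remaining 1)
2 → bin 3 (remaining 5)
2 → bin 3 (remaining 3)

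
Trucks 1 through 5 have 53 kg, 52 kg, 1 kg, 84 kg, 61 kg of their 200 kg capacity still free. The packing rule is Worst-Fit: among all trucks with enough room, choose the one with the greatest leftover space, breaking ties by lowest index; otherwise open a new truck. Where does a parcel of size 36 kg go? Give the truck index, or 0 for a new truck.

4

Trucks with room: truck 1 (53 kg), truck 2 (52 kg), truck 4 (84 kg), truck 5 (61 kg).
Most room is truck 4 with 84 kg free.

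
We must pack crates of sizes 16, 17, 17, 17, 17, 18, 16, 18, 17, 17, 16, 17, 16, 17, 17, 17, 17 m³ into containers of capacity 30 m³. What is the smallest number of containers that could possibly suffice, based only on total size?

10

Total size = 16 + 17 + 17 + 17 + 17 + 18 + 16 + 18 + 17 + 17 + 16 + 17 + 16 + 17 + 17 + 17 + 17 = 287 m³.
⌈287 / 30⌉ = 10.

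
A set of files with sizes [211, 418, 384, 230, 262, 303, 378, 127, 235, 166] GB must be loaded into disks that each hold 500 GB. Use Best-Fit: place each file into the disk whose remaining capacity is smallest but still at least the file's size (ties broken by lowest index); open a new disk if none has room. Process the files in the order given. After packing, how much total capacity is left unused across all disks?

786

Put 211 GB in disk 1; 289 GB remain.
Put 418 GB in disk 2; 82 GB remain.
Put 384 GB in disk 3; 116 GB remain.
Put 230 GB in disk 1; 59 GB remain.
Put 262 GB in disk 4; 238 GB remain.
Put 303 GB in disk 5; 197 GB remain.
Put 378 GB in disk 6; 122 GB remain.
Put 127 GB in disk 5; 70 GB remain.
Put 235 GB in disk 4; 3 GB remain.
Put 166 GB in disk 7; 334 GB remain.
7 disks × 500 GB = 3500 GB; used 2714 GB; unused 786 GB.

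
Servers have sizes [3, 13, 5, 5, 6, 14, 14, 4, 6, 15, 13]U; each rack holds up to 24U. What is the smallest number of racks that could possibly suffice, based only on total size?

Total size = 3 + 13 + 5 + 5 + 6 + 14 + 14 + 4 + 6 + 15 + 13 = 98U.
⌈98 / 24⌉ = 5.

5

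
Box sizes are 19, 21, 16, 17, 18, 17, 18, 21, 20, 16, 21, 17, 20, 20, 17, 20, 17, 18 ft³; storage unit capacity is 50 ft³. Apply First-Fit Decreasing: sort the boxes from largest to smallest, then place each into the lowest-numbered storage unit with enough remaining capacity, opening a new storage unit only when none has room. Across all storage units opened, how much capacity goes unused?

Sorted descending: 21, 21, 21, 20, 20, 20, 20, 19, 18, 18, 18, 17, 17, 17, 17, 17, 16, 16.
Put 21 ft³ in storage unit 1; 29 ft³ remain.
Put 21 ft³ in storage unit 1; 8 ft³ remain.
Put 21 ft³ in storage unit 2; 29 ft³ remain.
Put 20 ft³ in storage unit 2; 9 ft³ remain.
Put 20 ft³ in storage unit 3; 30 ft³ remain.
Put 20 ft³ in storage unit 3; 10 ft³ remain.
Put 20 ft³ in storage unit 4; 30 ft³ remain.
Put 19 ft³ in storage unit 4; 11 ft³ remain.
Put 18 ft³ in storage unit 5; 32 ft³ remain.
Put 18 ft³ in storage unit 5; 14 ft³ remain.
Put 18 ft³ in storage unit 6; 32 ft³ remain.
Put 17 ft³ in storage unit 6; 15 ft³ remain.
Put 17 ft³ in storage unit 7; 33 ft³ remain.
Put 17 ft³ in storage unit 7; 16 ft³ remain.
Put 17 ft³ in storage unit 8; 33 ft³ remain.
Put 17 ft³ in storage unit 8; 16 ft³ remain.
Put 16 ft³ in storage unit 7; 0 ft³ remain.
Put 16 ft³ in storage unit 8; 0 ft³ remain.
8 storage units × 50 ft³ = 400 ft³; used 333 ft³; unused 67 ft³.

67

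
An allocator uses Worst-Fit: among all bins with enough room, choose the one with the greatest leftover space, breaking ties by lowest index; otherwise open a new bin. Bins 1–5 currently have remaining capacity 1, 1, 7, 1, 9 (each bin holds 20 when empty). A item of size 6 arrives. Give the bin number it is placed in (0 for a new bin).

Bins with room: bin 3 (7), bin 5 (9).
Most room is bin 5 with 9 free.

5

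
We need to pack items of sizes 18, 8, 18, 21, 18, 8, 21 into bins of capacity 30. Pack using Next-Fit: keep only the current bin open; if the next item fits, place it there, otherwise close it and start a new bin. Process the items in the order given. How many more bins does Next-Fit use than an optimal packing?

Next-Fit: [18,8] [18] [21] [18,8] [21] → 5 bins.
5 items exceed 15 (half the capacity), and no two of those can share a bin, so at least 5 bins are needed.
So 5 is already optimal.

0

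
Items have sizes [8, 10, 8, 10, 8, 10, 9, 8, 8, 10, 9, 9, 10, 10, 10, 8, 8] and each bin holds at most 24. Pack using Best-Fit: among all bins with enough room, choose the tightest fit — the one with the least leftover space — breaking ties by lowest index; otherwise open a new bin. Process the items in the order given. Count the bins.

bin 1: place 8, 16 left
bin 1: place 10, 6 left
bin 2: place 8, 16 left
bin 2: place 10, 6 left
bin 3: place 8, 16 left
bin 3: place 10, 6 left
bin 4: place 9, 15 left
bin 4: place 8, 7 left
bin 5: place 8, 16 left
bin 5: place 10, 6 left
bin 6: place 9, 15 left
bin 6: place 9, 6 left
bin 7: place 10, 14 left
bin 7: place 10, 4 left
bin 8: place 10, 14 left
bin 8: place 8, 6 left
bin 9: place 8, 16 left

9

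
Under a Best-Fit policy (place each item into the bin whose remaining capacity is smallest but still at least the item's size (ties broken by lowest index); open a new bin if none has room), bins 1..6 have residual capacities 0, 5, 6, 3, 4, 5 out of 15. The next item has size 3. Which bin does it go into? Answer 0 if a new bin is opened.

Bins with room: bin 2 (5), bin 3 (6), bin 4 (3), bin 5 (4), bin 6 (5).
Tightest fit is bin 4 with 3 free.

4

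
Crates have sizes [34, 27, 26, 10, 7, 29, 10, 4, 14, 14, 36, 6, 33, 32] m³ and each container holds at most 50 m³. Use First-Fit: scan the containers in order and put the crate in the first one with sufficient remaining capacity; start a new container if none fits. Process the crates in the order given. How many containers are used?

7 containers

Put 34 m³ in container 1; 16 m³ remain.
Put 27 m³ in container 2; 23 m³ remain.
Put 26 m³ in container 3; 24 m³ remain.
Put 10 m³ in container 1; 6 m³ remain.
Put 7 m³ in container 2; 16 m³ remain.
Put 29 m³ in container 4; 21 m³ remain.
Put 10 m³ in container 2; 6 m³ remain.
Put 4 m³ in container 1; 2 m³ remain.
Put 14 m³ in container 3; 10 m³ remain.
Put 14 m³ in container 4; 7 m³ remain.
Put 36 m³ in container 5; 14 m³ remain.
Put 6 m³ in container 2; 0 m³ remain.
Put 33 m³ in container 6; 17 m³ remain.
Put 32 m³ in container 7; 18 m³ remain.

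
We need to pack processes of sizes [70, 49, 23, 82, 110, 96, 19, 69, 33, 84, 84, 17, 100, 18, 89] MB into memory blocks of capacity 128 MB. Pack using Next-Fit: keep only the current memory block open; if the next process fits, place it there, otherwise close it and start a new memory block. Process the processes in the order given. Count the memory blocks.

9

70 MB → memory block 1 (remaining 58 MB)
49 MB → memory block 1 (remaining 9 MB)
23 MB → memory block 2 (remaining 105 MB)
82 MB → memory block 2 (remaining 23 MB)
110 MB → memory block 3 (remaining 18 MB)
96 MB → memory block 4 (remaining 32 MB)
19 MB → memory block 4 (remaining 13 MB)
69 MB → memory block 5 (remaining 59 MB)
33 MB → memory block 5 (remaining 26 MB)
84 MB → memory block 6 (remaining 44 MB)
84 MB → memory block 7 (remaining 44 MB)
17 MB → memory block 7 (remaining 27 MB)
100 MB → memory block 8 (remaining 28 MB)
18 MB → memory block 8 (remaining 10 MB)
89 MB → memory block 9 (remaining 39 MB)
Final memory blocks: [70,49] [23,82] [110] [96,19] [69,33] [84] [84,17] [100,18] [89].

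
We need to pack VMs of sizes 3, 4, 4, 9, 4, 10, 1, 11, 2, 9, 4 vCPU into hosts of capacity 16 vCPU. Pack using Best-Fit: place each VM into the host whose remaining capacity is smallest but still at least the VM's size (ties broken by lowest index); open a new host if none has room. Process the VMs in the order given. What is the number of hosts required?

5

Put 3 vCPU in host 1; 13 vCPU remain.
Put 4 vCPU in host 1; 9 vCPU remain.
Put 4 vCPU in host 1; 5 vCPU remain.
Put 9 vCPU in host 2; 7 vCPU remain.
Put 4 vCPU in host 1; 1 vCPU remain.
Put 10 vCPU in host 3; 6 vCPU remain.
Put 1 vCPU in host 1; 0 vCPU remain.
Put 11 vCPU in host 4; 5 vCPU remain.
Put 2 vCPU in host 4; 3 vCPU remain.
Put 9 vCPU in host 5; 7 vCPU remain.
Put 4 vCPU in host 3; 2 vCPU remain.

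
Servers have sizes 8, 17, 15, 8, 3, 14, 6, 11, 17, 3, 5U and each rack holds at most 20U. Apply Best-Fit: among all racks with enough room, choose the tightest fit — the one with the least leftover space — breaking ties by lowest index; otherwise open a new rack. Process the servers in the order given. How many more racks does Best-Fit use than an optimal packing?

0

Best-Fit: [8,8] [17,3] [15,5] [14,6] [11] [17,3] → 6 racks.
Total size 107U; any packing needs at least ⌈107/20⌉ = 6 racks.
So 6 is already optimal.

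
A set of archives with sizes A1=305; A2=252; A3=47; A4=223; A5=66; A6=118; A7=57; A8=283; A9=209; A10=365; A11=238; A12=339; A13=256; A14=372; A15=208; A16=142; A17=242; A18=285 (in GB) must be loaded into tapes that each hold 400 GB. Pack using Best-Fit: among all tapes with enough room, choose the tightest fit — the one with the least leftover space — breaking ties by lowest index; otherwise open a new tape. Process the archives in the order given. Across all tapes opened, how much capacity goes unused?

Put A1 (305 GB) in tape 1; 95 GB remain.
Put A2 (252 GB) in tape 2; 148 GB remain.
Put A3 (47 GB) in tape 1; 48 GB remain.
Put A4 (223 GB) in tape 3; 177 GB remain.
Put A5 (66 GB) in tape 2; 82 GB remain.
Put A6 (118 GB) in tape 3; 59 GB remain.
Put A7 (57 GB) in tape 3; 2 GB remain.
Put A8 (283 GB) in tape 4; 117 GB remain.
Put A9 (209 GB) in tape 5; 191 GB remain.
Put A10 (365 GB) in tape 6; 35 GB remain.
Put A11 (238 GB) in tape 7; 162 GB remain.
Put A12 (339 GB) in tape 8; 61 GB remain.
Put A13 (256 GB) in tape 9; 144 GB remain.
Put A14 (372 GB) in tape 10; 28 GB remain.
Put A15 (208 GB) in tape 11; 192 GB remain.
Put A16 (142 GB) in tape 9; 2 GB remain.
Put A17 (242 GB) in tape 12; 158 GB remain.
Put A18 (285 GB) in tape 13; 115 GB remain.
13 tapes × 400 GB = 5200 GB; used 4007 GB; unused 1193 GB.

1193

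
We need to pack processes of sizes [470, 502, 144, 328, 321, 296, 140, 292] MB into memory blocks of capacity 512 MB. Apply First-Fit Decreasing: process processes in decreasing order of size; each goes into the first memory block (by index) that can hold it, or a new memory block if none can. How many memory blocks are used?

Sorted descending: 502, 470, 328, 321, 296, 292, 144, 140.
memory block 1: place 502 MB, 10 MB left
memory block 2: place 470 MB, 42 MB left
memory block 3: place 328 MB, 184 MB left
memory block 4: place 321 MB, 191 MB left
memory block 5: place 296 MB, 216 MB left
memory block 6: place 292 MB, 220 MB left
memory block 3: place 144 MB, 40 MB left
memory block 4: place 140 MB, 51 MB left
Final memory blocks: [502] [470] [328,144] [321,140] [296] [292].

6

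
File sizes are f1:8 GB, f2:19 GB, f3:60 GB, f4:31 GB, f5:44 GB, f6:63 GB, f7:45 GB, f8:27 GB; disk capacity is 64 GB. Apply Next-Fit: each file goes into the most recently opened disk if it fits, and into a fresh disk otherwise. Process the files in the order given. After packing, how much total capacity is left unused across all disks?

Put f1 (8 GB) in disk 1; 56 GB remain.
Put f2 (19 GB) in disk 1; 37 GB remain.
Put f3 (60 GB) in disk 2; 4 GB remain.
Put f4 (31 GB) in disk 3; 33 GB remain.
Put f5 (44 GB) in disk 4; 20 GB remain.
Put f6 (63 GB) in disk 5; 1 GB remain.
Put f7 (45 GB) in disk 6; 19 GB remain.
Put f8 (27 GB) in disk 7; 37 GB remain.
7 disks × 64 GB = 448 GB; used 297 GB; unused 151 GB.

151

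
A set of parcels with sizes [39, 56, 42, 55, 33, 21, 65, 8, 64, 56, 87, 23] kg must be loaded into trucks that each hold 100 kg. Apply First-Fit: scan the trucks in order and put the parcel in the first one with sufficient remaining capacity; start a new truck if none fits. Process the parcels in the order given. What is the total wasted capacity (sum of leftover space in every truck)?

39 kg → truck 1 (remaining 61 kg)
56 kg → truck 1 (remaining 5 kg)
42 kg → truck 2 (remaining 58 kg)
55 kg → truck 2 (remaining 3 kg)
33 kg → truck 3 (remaining 67 kg)
21 kg → truck 3 (remaining 46 kg)
65 kg → truck 4 (remaining 35 kg)
8 kg → truck 3 (remaining 38 kg)
64 kg → truck 5 (remaining 36 kg)
56 kg → truck 6 (remaining 44 kg)
87 kg → truck 7 (remaining 13 kg)
23 kg → truck 3 (remaining 15 kg)
7 trucks × 100 kg = 700 kg; used 549 kg; unused 151 kg.

151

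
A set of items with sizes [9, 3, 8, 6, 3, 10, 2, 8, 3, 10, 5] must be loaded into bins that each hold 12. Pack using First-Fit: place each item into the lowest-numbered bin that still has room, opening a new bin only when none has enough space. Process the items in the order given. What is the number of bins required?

7

9 → bin 1 (remaining 3)
3 → bin 1 (remaining 0)
8 → bin 2 (remaining 4)
6 → bin 3 (remaining 6)
3 → bin 2 (remaining 1)
10 → bin 4 (remaining 2)
2 → bin 3 (remaining 4)
8 → bin 5 (remaining 4)
3 → bin 3 (remaining 1)
10 → bin 6 (remaining 2)
5 → bin 7 (remaining 7)
Final bins: [9,3] [8,3] [6,2,3] [10] [8] [10] [5].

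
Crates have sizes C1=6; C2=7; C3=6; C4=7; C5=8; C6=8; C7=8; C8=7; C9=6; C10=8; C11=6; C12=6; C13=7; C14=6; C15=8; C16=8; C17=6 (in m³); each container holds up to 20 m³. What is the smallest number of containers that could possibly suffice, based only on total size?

Total size = 6 + 7 + 6 + 7 + 8 + 8 + 8 + 7 + 6 + 8 + 6 + 6 + 7 + 6 + 8 + 8 + 6 = 118 m³.
⌈118 / 20⌉ = 6.

6 containers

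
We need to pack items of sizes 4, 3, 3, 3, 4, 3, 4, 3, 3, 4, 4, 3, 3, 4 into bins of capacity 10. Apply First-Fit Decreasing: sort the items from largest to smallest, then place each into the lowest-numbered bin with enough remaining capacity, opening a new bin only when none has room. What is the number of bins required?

6

Sorted descending: 4, 4, 4, 4, 4, 4, 3, 3, 3, 3, 3, 3, 3, 3.
Put 4 in bin 1; 6 remain.
Put 4 in bin 1; 2 remain.
Put 4 in bin 2; 6 remain.
Put 4 in bin 2; 2 remain.
Put 4 in bin 3; 6 remain.
Put 4 in bin 3; 2 remain.
Put 3 in bin 4; 7 remain.
Put 3 in bin 4; 4 remain.
Put 3 in bin 4; 1 remain.
Put 3 in bin 5; 7 remain.
Put 3 in bin 5; 4 remain.
Put 3 in bin 5; 1 remain.
Put 3 in bin 6; 7 remain.
Put 3 in bin 6; 4 remain.
Final bins: [4,4] [4,4] [4,4] [3,3,3] [3,3,3] [3,3].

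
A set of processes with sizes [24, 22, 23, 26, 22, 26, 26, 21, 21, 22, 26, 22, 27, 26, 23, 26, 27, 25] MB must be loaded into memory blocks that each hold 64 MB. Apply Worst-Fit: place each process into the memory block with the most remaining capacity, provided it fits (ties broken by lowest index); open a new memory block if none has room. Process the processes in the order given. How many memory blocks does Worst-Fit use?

9

Put 24 MB in memory block 1; 40 MB remain.
Put 22 MB in memory block 1; 18 MB remain.
Put 23 MB in memory block 2; 41 MB remain.
Put 26 MB in memory block 2; 15 MB remain.
Put 22 MB in memory block 3; 42 MB remain.
Put 26 MB in memory block 3; 16 MB remain.
Put 26 MB in memory block 4; 38 MB remain.
Put 21 MB in memory block 4; 17 MB remain.
Put 21 MB in memory block 5; 43 MB remain.
Put 22 MB in memory block 5; 21 MB remain.
Put 26 MB in memory block 6; 38 MB remain.
Put 22 MB in memory block 6; 16 MB remain.
Put 27 MB in memory block 7; 37 MB remain.
Put 26 MB in memory block 7; 11 MB remain.
Put 23 MB in memory block 8; 41 MB remain.
Put 26 MB in memory block 8; 15 MB remain.
Put 27 MB in memory block 9; 37 MB remain.
Put 25 MB in memory block 9; 12 MB remain.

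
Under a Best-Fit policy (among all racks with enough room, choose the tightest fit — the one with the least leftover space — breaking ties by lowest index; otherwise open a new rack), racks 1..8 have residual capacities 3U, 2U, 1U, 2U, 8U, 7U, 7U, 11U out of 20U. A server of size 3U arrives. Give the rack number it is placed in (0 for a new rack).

1

Racks with room: rack 1 (3U), rack 5 (8U), rack 6 (7U), rack 7 (7U), rack 8 (11U).
Tightest fit is rack 1 with 3U free.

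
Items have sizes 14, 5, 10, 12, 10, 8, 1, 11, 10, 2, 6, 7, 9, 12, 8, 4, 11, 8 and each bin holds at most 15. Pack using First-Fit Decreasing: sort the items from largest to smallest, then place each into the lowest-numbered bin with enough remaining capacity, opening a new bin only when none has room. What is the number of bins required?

12

Sorted descending: 14, 12, 12, 11, 11, 10, 10, 10, 9, 8, 8, 8, 7, 6, 5, 4, 2, 1.
Put 14 in bin 1; 1 remain.
Put 12 in bin 2; 3 remain.
Put 12 in bin 3; 3 remain.
Put 11 in bin 4; 4 remain.
Put 11 in bin 5; 4 remain.
Put 10 in bin 6; 5 remain.
Put 10 in bin 7; 5 remain.
Put 10 in bin 8; 5 remain.
Put 9 in bin 9; 6 remain.
Put 8 in bin 10; 7 remain.
Put 8 in bin 11; 7 remain.
Put 8 in bin 12; 7 remain.
Put 7 in bin 10; 0 remain.
Put 6 in bin 9; 0 remain.
Put 5 in bin 6; 0 remain.
Put 4 in bin 4; 0 remain.
Put 2 in bin 2; 1 remain.
Put 1 in bin 1; 0 remain.
Final bins: [14,1] [12,2] [12] [11,4] [11] [10,5] [10] [10] [9,6] [8,7] [8] [8].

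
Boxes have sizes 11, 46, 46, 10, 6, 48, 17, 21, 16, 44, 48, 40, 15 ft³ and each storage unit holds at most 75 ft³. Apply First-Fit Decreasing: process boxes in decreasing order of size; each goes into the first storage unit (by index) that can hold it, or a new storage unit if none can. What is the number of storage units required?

Sorted descending: 48, 48, 46, 46, 44, 40, 21, 17, 16, 15, 11, 10, 6.
Put 48 ft³ in storage unit 1; 27 ft³ remain.
Put 48 ft³ in storage unit 2; 27 ft³ remain.
Put 46 ft³ in storage unit 3; 29 ft³ remain.
Put 46 ft³ in storage unit 4; 29 ft³ remain.
Put 44 ft³ in storage unit 5; 31 ft³ remain.
Put 40 ft³ in storage unit 6; 35 ft³ remain.
Put 21 ft³ in storage unit 1; 6 ft³ remain.
Put 17 ft³ in storage unit 2; 10 ft³ remain.
Put 16 ft³ in storage unit 3; 13 ft³ remain.
Put 15 ft³ in storage unit 4; 14 ft³ remain.
Put 11 ft³ in storage unit 3; 2 ft³ remain.
Put 10 ft³ in storage unit 2; 0 ft³ remain.
Put 6 ft³ in storage unit 1; 0 ft³ remain.
Final storage units: [48,21,6] [48,17,10] [46,16,11] [46,15] [44] [40].

6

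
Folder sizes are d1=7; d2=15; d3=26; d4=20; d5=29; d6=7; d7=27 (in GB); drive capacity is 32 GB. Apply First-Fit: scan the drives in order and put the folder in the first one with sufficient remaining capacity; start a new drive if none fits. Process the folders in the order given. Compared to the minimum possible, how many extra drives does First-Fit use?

0

First-Fit: [7,15,7] [26] [20] [29] [27] → 5 drives.
Total size 131 GB; any packing needs at least ⌈131/32⌉ = 5 drives.
So 5 is already optimal.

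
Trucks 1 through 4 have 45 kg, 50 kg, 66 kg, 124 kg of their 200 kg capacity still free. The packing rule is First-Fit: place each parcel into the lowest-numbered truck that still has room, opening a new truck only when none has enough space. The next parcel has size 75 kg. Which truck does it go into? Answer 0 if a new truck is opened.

Trucks with room: truck 4 (124 kg).
The first with room is truck 4.

4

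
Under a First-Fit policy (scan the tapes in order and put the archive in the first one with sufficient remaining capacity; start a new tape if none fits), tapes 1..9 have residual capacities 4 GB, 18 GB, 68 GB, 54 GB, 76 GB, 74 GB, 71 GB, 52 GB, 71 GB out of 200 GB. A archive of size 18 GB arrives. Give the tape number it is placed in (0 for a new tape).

Tapes with room: tape 2 (18 GB), tape 3 (68 GB), tape 4 (54 GB), tape 5 (76 GB), tape 6 (74 GB), tape 7 (71 GB), tape 8 (52 GB), tape 9 (71 GB).
The first with room is tape 2.

2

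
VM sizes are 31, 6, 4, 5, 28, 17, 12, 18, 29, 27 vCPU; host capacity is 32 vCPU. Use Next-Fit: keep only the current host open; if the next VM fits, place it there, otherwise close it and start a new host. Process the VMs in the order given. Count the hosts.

7

host 1: place 31 vCPU, 1 vCPU left
host 2: place 6 vCPU, 26 vCPU left
host 2: place 4 vCPU, 22 vCPU left
host 2: place 5 vCPU, 17 vCPU left
host 3: place 28 vCPU, 4 vCPU left
host 4: place 17 vCPU, 15 vCPU left
host 4: place 12 vCPU, 3 vCPU left
host 5: place 18 vCPU, 14 vCPU left
host 6: place 29 vCPU, 3 vCPU left
host 7: place 27 vCPU, 5 vCPU left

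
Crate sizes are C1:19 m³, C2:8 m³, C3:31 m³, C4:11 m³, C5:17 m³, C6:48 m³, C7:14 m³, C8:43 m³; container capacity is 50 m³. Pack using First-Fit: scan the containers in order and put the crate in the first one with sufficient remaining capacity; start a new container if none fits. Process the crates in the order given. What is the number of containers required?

5

Put C1 (19 m³) in container 1; 31 m³ remain.
Put C2 (8 m³) in container 1; 23 m³ remain.
Put C3 (31 m³) in container 2; 19 m³ remain.
Put C4 (11 m³) in container 1; 12 m³ remain.
Put C5 (17 m³) in container 2; 2 m³ remain.
Put C6 (48 m³) in container 3; 2 m³ remain.
Put C7 (14 m³) in container 4; 36 m³ remain.
Put C8 (43 m³) in container 5; 7 m³ remain.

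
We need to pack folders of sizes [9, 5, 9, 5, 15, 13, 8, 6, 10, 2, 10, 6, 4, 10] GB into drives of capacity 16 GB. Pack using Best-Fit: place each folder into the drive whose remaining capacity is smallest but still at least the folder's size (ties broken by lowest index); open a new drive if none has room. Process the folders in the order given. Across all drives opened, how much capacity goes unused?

9 GB → drive 1 (remaining 7 GB)
5 GB → drive 1 (remaining 2 GB)
9 GB → drive 2 (remaining 7 GB)
5 GB → drive 2 (remaining 2 GB)
15 GB → drive 3 (remaining 1 GB)
13 GB → drive 4 (remaining 3 GB)
8 GB → drive 5 (remaining 8 GB)
6 GB → drive 5 (remaining 2 GB)
10 GB → drive 6 (remaining 6 GB)
2 GB → drive 1 (remaining 0 GB)
10 GB → drive 7 (remaining 6 GB)
6 GB → drive 6 (remaining 0 GB)
4 GB → drive 7 (remaining 2 GB)
10 GB → drive 8 (remaining 6 GB)
8 drives × 16 GB = 128 GB; used 112 GB; unused 16 GB.

16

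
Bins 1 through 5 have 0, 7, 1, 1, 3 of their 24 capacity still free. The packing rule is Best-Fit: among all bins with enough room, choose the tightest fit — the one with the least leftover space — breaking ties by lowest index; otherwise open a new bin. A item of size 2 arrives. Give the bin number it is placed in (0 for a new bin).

5

Bins with room: bin 2 (7), bin 5 (3).
Tightest fit is bin 5 with 3 free.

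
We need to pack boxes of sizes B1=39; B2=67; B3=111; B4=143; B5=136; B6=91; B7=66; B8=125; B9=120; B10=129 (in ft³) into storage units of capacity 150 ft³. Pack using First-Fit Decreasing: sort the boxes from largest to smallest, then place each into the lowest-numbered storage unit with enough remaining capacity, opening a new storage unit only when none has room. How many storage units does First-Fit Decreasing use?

Sorted descending: 143, 136, 129, 125, 120, 111, 91, 67, 66, 39.
Put 143 ft³ in storage unit 1; 7 ft³ remain.
Put 136 ft³ in storage unit 2; 14 ft³ remain.
Put 129 ft³ in storage unit 3; 21 ft³ remain.
Put 125 ft³ in storage unit 4; 25 ft³ remain.
Put 120 ft³ in storage unit 5; 30 ft³ remain.
Put 111 ft³ in storage unit 6; 39 ft³ remain.
Put 91 ft³ in storage unit 7; 59 ft³ remain.
Put 67 ft³ in storage unit 8; 83 ft³ remain.
Put 66 ft³ in storage unit 8; 17 ft³ remain.
Put 39 ft³ in storage unit 6; 0 ft³ remain.

8 storage units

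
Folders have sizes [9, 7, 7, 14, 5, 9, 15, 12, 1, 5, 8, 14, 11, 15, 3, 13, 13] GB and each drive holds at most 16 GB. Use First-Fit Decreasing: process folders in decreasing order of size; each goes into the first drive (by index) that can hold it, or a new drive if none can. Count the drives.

11 drives

Sorted descending: 15, 15, 14, 14, 13, 13, 12, 11, 9, 9, 8, 7, 7, 5, 5, 3, 1.
15 GB → drive 1 (remaining 1 GB)
15 GB → drive 2 (remaining 1 GB)
14 GB → drive 3 (remaining 2 GB)
14 GB → drive 4 (remaining 2 GB)
13 GB → drive 5 (remaining 3 GB)
13 GB → drive 6 (remaining 3 GB)
12 GB → drive 7 (remaining 4 GB)
11 GB → drive 8 (remaining 5 GB)
9 GB → drive 9 (remaining 7 GB)
9 GB → drive 10 (remaining 7 GB)
8 GB → drive 11 (remaining 8 GB)
7 GB → drive 9 (remaining 0 GB)
7 GB → drive 10 (remaining 0 GB)
5 GB → drive 8 (remaining 0 GB)
5 GB → drive 11 (remaining 3 GB)
3 GB → drive 5 (remaining 0 GB)
1 GB → drive 1 (remaining 0 GB)
Final drives: [15,1] [15] [14] [14] [13,3] [13] [12] [11,5] [9,7] [9,7] [8,5].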